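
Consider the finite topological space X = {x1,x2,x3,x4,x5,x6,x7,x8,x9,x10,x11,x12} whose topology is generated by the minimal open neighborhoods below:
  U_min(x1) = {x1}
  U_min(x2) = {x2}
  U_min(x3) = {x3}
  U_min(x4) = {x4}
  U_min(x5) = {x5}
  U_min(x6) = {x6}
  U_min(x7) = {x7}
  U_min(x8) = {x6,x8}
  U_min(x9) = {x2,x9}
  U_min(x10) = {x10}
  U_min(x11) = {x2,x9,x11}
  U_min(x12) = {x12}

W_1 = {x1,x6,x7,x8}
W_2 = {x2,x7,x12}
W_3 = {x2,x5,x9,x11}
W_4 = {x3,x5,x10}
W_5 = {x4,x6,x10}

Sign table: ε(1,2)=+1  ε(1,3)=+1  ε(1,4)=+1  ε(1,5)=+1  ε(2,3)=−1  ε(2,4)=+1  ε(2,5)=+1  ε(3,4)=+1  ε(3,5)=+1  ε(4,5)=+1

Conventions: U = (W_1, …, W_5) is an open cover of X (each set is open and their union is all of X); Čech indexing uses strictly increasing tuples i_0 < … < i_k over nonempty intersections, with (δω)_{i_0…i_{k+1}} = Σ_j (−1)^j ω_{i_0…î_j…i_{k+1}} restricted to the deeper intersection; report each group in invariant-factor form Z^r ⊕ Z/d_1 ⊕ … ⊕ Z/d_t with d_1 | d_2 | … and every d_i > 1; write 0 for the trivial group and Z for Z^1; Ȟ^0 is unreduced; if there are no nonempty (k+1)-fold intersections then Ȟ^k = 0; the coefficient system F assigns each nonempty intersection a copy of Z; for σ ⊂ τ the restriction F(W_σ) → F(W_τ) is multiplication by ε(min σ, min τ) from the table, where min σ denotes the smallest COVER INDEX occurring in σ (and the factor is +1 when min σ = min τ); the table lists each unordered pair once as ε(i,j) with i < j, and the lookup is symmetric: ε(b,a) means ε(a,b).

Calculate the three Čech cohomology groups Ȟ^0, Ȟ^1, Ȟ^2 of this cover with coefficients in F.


Ȟ^0(U;F) ≅ 0, Ȟ^1(U;F) ≅ Z/2, Ȟ^2(U;F) ≅ 0

nerve simplices:
  W12={x7} W15={x6} W23={x2} W34={x5} W45={x10}
C dims 5,5; δ0: rk 5, SNF 1^4·2
degree 0: 5−5−0 = 0 → Ȟ^0 ≅ 0
degree 1: 5−0−5 = 0 plus torsion [2] → Ȟ^1 ≅ Z/2
degree 2: 0−0−0 = 0 → Ȟ^2 ≅ 0


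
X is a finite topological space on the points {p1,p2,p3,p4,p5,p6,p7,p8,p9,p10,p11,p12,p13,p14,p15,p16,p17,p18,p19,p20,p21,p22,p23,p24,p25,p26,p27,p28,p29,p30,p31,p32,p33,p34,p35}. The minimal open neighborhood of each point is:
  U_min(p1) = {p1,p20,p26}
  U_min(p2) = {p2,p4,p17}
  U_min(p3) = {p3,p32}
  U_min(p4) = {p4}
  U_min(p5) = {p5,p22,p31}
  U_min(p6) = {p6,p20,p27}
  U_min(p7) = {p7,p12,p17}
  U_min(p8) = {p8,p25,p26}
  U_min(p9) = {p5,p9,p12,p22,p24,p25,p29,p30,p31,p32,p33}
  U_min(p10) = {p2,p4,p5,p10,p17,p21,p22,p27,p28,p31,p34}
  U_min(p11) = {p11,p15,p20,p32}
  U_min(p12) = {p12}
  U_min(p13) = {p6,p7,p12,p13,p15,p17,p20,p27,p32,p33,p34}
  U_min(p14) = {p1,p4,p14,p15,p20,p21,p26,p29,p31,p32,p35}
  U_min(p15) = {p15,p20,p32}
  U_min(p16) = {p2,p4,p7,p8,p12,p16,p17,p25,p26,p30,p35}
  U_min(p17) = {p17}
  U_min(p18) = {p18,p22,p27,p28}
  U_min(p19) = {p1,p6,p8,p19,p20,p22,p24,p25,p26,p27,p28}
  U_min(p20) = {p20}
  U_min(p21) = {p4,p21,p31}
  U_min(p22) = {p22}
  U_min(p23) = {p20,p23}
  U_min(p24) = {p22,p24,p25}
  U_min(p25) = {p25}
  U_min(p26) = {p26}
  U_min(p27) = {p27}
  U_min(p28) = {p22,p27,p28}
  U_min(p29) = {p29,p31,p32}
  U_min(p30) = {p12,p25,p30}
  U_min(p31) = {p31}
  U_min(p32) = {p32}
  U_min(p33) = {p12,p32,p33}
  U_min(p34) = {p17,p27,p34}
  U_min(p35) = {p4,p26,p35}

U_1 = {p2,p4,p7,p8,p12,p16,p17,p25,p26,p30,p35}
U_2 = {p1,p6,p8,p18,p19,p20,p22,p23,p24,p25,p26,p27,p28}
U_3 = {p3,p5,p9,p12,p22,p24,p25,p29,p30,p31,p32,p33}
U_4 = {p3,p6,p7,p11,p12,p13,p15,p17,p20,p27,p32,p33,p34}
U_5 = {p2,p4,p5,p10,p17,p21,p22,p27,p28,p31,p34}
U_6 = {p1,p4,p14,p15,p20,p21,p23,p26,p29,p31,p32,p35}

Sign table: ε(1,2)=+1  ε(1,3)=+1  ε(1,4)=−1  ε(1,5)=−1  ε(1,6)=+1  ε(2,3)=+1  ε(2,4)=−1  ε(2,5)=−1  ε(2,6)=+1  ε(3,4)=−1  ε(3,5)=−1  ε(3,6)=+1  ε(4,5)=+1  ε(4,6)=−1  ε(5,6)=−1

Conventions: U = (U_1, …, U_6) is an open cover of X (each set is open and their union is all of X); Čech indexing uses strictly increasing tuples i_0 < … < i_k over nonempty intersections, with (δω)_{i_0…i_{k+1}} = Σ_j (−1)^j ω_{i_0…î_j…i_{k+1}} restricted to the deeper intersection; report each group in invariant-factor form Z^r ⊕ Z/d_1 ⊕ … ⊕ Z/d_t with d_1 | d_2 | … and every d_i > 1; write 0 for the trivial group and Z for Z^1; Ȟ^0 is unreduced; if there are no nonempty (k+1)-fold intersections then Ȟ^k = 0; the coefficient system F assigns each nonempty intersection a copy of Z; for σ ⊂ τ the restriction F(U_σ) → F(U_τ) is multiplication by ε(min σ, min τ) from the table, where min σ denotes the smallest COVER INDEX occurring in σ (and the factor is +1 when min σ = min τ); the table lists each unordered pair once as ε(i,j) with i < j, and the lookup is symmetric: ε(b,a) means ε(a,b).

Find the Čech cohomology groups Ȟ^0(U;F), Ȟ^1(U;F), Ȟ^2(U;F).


nonempty overlaps:
  U12={p8,p25,p26} U13={p12,p25,p30} U14={p7,p12,p17} U15={p2,p4,p17} U16={p4,p26,p35} U23={p22,p24,p25} U24={p6,p20,p27} U25={p22,p27,p28} U26={p1,p20,p23,p26} U34={p3,p12,p32,p33} U35={p5,p22,p31} U36={p29,p31,p32} U45={p17,p27,p34} U46={p15,p20,p32} U56={p4,p21,p31}
  U123={p25} U126={p26} U134={p12} U145={p17} U156={p4} U235={p22} U245={p27} U246={p20} U346={p32} U356={p31}
C dims 6,15,10; δ0: rk 5, SNF 1^5; δ1: rk 10, SNF 1^9·2
degree 0: 6−5−0 = 1 → Ȟ^0 ≅ Z
degree 1: 15−10−5 = 0 → Ȟ^1 ≅ 0
degree 2: 10−0−10 = 0 plus torsion [2] → Ȟ^2 ≅ Z/2

Ȟ^0 = Z, Ȟ^1 = 0, Ȟ^2 = Z/2


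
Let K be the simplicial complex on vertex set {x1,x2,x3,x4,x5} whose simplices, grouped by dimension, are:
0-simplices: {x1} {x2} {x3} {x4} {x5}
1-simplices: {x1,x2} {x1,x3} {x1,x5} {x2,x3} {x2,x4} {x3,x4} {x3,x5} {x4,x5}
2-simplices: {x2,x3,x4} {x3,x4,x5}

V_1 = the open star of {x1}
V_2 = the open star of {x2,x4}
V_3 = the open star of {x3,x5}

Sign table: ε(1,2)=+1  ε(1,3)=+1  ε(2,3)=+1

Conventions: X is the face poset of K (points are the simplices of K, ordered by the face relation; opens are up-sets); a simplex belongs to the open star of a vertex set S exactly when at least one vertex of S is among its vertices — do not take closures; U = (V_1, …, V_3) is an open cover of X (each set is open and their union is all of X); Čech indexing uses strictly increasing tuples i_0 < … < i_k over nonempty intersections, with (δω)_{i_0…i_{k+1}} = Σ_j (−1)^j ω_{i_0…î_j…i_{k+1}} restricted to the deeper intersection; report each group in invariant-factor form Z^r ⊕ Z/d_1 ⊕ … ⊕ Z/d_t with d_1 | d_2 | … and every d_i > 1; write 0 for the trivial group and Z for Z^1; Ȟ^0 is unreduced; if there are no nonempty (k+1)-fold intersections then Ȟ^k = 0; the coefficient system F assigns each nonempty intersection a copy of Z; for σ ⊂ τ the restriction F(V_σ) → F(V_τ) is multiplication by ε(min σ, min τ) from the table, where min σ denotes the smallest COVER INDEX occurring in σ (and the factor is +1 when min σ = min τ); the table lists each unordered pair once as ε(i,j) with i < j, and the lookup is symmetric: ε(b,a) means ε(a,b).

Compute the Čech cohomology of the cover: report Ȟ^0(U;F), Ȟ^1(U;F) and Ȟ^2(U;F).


cover nerve:
  V1={{x1},{x1,x2},{x1,x3},{x1,x5}} V2={{x2},{x4},{x1,x2},{x2,x3},{x2,x4},{x3,x4},{x4,x5},{x2,x3,x4},{x3,x4,x5}} V3={{x3},{x5},{x1,x3},{x1,x5},{x2,x3},{x3,x4},{x3,x5},{x4,x5},{x2,x3,x4},{x3,x4,x5}}
  V12={{x1,x2}} V13={{x1,x3},{x1,x5}} V23={{x2,x3},{x3,x4},{x4,x5},{x2,x3,x4},{x3,x4,x5}}
C dims 3,3; δ0: rk 2, SNF 1^2
Ȟ^0: (3−2)−0=1 ⇒ Z
Ȟ^1: (3−0)−2=1 ⇒ Z
Ȟ^2: (0−0)−0=0 ⇒ 0

Ȟ^0(U;F) ≅ Z; Ȟ^1(U;F) ≅ Z; Ȟ^2(U;F) ≅ 0


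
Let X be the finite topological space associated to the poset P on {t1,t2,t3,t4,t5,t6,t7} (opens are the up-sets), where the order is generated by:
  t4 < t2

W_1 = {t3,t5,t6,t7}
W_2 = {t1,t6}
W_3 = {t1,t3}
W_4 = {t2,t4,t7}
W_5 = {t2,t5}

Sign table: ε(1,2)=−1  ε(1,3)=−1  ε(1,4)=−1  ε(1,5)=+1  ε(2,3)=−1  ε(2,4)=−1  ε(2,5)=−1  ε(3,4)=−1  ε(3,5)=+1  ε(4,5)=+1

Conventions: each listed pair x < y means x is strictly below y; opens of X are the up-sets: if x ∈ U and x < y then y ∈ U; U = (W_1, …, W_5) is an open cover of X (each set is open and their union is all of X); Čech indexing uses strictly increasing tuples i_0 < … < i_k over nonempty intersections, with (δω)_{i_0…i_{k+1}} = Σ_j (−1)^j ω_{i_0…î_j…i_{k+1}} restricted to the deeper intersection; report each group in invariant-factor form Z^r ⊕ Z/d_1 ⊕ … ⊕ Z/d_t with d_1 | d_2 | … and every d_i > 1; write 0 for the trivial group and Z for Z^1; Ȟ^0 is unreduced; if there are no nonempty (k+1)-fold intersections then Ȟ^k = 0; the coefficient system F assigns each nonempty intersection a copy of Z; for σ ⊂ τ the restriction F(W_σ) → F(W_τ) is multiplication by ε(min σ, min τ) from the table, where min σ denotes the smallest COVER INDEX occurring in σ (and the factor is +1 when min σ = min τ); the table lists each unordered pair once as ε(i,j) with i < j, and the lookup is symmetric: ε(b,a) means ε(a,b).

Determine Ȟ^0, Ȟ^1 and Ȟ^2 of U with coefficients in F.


nerve simplices:
  W12={t6} W13={t3} W14={t7} W15={t5} W23={t1} W45={t2}
C dims 5,6; δ0: rk 5, SNF 1^4·2
degree 0: 5−5−0 = 0 → Ȟ^0 ≅ 0
degree 1: 6−0−5 = 1 plus torsion [2] → Ȟ^1 ≅ Z ⊕ Z/2
degree 2: 0−0−0 = 0 → Ȟ^2 ≅ 0

Ȟ^0(U;F) ≅ 0, Ȟ^1(U;F) ≅ Z ⊕ Z/2, Ȟ^2(U;F) ≅ 0


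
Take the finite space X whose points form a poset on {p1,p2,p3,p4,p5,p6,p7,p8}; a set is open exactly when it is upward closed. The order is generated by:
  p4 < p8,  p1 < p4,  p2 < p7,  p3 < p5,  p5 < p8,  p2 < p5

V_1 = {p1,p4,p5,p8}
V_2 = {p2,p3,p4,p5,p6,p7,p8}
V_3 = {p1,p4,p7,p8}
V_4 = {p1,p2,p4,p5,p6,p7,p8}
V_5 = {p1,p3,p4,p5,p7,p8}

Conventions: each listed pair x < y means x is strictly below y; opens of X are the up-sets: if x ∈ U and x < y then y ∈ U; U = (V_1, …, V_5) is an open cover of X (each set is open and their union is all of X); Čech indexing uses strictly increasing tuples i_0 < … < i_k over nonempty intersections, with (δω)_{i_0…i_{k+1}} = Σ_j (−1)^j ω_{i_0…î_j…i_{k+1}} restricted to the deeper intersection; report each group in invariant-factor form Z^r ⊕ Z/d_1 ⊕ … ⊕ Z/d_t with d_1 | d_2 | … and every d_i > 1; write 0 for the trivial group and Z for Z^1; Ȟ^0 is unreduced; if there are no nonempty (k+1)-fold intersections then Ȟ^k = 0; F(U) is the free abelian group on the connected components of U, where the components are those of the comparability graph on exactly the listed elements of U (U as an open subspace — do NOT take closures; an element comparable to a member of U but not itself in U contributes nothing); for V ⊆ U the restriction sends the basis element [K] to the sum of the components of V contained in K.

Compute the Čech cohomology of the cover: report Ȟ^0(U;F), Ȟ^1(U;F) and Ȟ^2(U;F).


nonempty intersections:
  V12={p4,p5,p8} V13={p1,p4,p8} V14={p1,p4,p5,p8} V15={p1,p4,p5,p8} V23={p4,p7,p8} V24={p2,p4,p5,p6,p7,p8} V25={p3,p4,p5,p7,p8} V34={p1,p4,p7,p8} V35={p1,p4,p7,p8} V45={p1,p4,p5,p7,p8}
  V123={p4,p8} V124={p4,p5,p8} V125={p4,p5,p8} V134={p1,p4,p8} V135={p1,p4,p8} V145={p1,p4,p5,p8} V234={p4,p7,p8} V235={p4,p7,p8} V245={p4,p5,p7,p8} V345={p1,p4,p7,p8}
  V1234={p4,p8} V1235={p4,p8} V1245={p4,p5,p8} V1345={p1,p4,p8} V2345={p4,p7,p8}
  V12345={p4,p8}
components per intersection:
  V1: {p1,p4,p5,p8}
  V2: {p2,p3,p4,p5,p7,p8} {p6}
  V3: {p1,p4,p8} {p7}
  V4: {p1,p2,p4,p5,p7,p8} {p6}
  V5: {p1,p3,p4,p5,p8} {p7}
  V12: {p4,p5,p8}
  V13: {p1,p4,p8}
  V14: {p1,p4,p5,p8}
  V15: {p1,p4,p5,p8}
  V23: {p4,p8} {p7}
  V24: {p2,p4,p5,p7,p8} {p6}
  V25: {p3,p4,p5,p8} {p7}
  V34: {p1,p4,p8} {p7}
  V35: {p1,p4,p8} {p7}
  V45: {p1,p4,p5,p8} {p7}
  V123: {p4,p8}
  V124: {p4,p5,p8}
  V125: {p4,p5,p8}
  V134: {p1,p4,p8}
  V135: {p1,p4,p8}
  V145: {p1,p4,p5,p8}
  V234: {p4,p8} {p7}
  V235: {p4,p8} {p7}
  V245: {p4,p5,p8} {p7}
  V345: {p1,p4,p8} {p7}
  V1234: {p4,p8}
  V1235: {p4,p8}
  V1245: {p4,p5,p8}
  V1345: {p1,p4,p8}
  V2345: {p4,p8} {p7}
  V12345: {p4,p8}
C dims 9,16,14,6; δ0: rk 7, SNF 1^7; δ1: rk 9, SNF 1^9; δ2: rk 5, SNF 1^5
Ȟ^0: (9−7)−0=2 ⇒ Z^2
Ȟ^1: (16−9)−7=0 ⇒ 0
Ȟ^2: (14−5)−9=0 ⇒ 0

Ȟ^0 = Z^2, Ȟ^1 = 0 and Ȟ^2 = 0


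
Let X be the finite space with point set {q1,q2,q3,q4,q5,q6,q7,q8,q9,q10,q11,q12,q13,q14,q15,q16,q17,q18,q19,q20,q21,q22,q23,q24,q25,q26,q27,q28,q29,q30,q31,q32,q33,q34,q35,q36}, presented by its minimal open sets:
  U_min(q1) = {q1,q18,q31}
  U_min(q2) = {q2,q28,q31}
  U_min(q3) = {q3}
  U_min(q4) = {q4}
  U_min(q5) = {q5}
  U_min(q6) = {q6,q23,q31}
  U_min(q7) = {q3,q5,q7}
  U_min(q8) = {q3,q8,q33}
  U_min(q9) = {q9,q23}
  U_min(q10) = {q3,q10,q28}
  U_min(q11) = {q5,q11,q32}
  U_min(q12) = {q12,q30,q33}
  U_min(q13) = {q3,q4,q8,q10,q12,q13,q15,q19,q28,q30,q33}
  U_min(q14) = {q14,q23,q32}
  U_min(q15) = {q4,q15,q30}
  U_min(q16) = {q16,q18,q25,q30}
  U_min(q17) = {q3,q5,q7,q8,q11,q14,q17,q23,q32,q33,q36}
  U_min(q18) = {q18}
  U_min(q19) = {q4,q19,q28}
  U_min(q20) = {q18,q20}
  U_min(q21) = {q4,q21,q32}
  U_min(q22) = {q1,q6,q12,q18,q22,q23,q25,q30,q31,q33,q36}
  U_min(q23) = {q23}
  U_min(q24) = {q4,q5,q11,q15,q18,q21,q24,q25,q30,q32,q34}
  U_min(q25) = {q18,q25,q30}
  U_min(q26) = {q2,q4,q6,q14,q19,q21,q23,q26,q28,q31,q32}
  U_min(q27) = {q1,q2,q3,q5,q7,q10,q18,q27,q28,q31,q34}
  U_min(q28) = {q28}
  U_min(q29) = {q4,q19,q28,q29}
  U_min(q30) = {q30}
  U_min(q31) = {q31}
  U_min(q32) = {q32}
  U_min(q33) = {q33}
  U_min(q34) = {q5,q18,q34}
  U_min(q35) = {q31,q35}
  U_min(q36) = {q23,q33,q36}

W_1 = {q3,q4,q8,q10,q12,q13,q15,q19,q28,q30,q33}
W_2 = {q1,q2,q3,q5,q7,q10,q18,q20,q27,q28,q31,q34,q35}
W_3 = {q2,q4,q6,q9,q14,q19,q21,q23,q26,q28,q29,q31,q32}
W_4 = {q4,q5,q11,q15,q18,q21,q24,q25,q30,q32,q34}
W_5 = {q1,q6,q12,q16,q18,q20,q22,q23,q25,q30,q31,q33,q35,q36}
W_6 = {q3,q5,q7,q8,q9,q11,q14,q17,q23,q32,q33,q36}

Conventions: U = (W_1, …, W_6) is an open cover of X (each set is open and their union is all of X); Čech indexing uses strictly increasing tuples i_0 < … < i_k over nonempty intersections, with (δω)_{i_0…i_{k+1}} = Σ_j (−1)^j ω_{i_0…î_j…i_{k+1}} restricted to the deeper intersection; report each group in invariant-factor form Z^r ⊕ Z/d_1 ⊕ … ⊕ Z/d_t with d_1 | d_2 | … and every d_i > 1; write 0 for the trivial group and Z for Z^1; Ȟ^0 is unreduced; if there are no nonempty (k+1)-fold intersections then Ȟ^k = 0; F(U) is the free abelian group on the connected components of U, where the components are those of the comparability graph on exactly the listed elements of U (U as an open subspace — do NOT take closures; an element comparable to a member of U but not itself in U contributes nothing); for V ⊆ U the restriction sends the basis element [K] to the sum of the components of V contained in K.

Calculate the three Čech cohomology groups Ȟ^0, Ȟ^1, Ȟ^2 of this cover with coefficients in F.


nerve of the cover:
  W12={q3,q10,q28} W13={q4,q19,q28} W14={q4,q15,q30} W15={q12,q30,q33} W16={q3,q8,q33} W23={q2,q28,q31} W24={q5,q18,q34} W25={q1,q18,q20,q31,q35} W26={q3,q5,q7} W34={q4,q21,q32} W35={q6,q23,q31} W36={q9,q14,q23,q32} W45={q18,q25,q30} W46={q5,q11,q32} W56={q23,q33,q36}
  W123={q28} W126={q3} W134={q4} W145={q30} W156={q33} W235={q31} W245={q18} W246={q5} W346={q32} W356={q23}
components per intersection:
  W1: {q3,q4,q8,q10,q12,q13,q15,q19,q28,q30,q33}
  W2: {q1,q2,q3,q5,q7,q10,q18,q20,q27,q28,q31,q34,q35}
  W3: {q2,q4,q6,q9,q14,q19,q21,q23,q26,q28,q29,q31,q32}
  W4: {q4,q5,q11,q15,q18,q21,q24,q25,q30,q32,q34}
  W5: {q1,q6,q12,q16,q18,q20,q22,q23,q25,q30,q31,q33,q35,q36}
  W6: {q3,q5,q7,q8,q9,q11,q14,q17,q23,q32,q33,q36}
  W12: {q3,q10,q28}
  W13: {q4,q19,q28}
  W14: {q4,q15,q30}
  W15: {q12,q30,q33}
  W16: {q3,q8,q33}
  W23: {q2,q28,q31}
  W24: {q5,q18,q34}
  W25: {q1,q18,q20,q31,q35}
  W26: {q3,q5,q7}
  W34: {q4,q21,q32}
  W35: {q6,q23,q31}
  W36: {q9,q14,q23,q32}
  W45: {q18,q25,q30}
  W46: {q5,q11,q32}
  W56: {q23,q33,q36}
  W123: {q28}
  W126: {q3}
  W134: {q4}
  W145: {q30}
  W156: {q33}
  W235: {q31}
  W245: {q18}
  W246: {q5}
  W346: {q32}
  W356: {q23}
C dims 6,15,10; δ0: rk 5, SNF 1^5; δ1: rk 10, SNF 1^9·2
Ȟ^0 = (6 − 5) − 0 = 1, so Ȟ^0 ≅ Z
Ȟ^1 = (15 − 10) − 5 = 0, so Ȟ^1 ≅ 0
Ȟ^2 = (10 − 0) − 10 = 0 plus torsion [2], so Ȟ^2 ≅ Z/2

Ȟ^0 ≅ Z, Ȟ^1 ≅ 0, Ȟ^2 ≅ Z/2


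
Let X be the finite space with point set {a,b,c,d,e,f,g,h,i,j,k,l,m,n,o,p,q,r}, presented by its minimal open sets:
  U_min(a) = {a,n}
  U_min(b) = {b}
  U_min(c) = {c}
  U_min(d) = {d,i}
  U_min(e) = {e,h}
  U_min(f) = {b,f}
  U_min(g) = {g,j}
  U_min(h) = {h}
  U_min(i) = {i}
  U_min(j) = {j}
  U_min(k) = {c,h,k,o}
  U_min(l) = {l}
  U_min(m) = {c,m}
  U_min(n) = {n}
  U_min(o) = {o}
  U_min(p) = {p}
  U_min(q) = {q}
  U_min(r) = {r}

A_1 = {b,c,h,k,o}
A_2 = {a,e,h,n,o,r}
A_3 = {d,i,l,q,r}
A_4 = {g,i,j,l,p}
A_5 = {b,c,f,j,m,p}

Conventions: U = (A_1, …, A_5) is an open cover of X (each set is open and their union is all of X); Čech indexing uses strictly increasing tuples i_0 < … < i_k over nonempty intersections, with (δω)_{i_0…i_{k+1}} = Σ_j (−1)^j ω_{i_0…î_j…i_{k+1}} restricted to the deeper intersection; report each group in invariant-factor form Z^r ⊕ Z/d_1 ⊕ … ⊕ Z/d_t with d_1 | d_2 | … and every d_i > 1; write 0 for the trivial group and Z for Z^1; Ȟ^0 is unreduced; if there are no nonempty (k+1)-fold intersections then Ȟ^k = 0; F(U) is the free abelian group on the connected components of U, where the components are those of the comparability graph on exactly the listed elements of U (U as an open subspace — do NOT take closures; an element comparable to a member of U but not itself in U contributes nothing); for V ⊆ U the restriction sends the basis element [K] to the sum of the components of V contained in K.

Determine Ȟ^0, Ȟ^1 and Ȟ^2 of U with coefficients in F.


Ȟ^0(U;F) ≅ Z^9; Ȟ^1(U;F) ≅ 0; Ȟ^2(U;F) ≅ 0

cover nerve:
  A12={h,o} A15={b,c} A23={r} A34={i,l} A45={j,p}
components per intersection:
  A1: {b} {c,h,k,o}
  A2: {a,n} {e,h} {o} {r}
  A3: {d,i} {l} {q} {r}
  A4: {g,j} {i} {l} {p}
  A5: {b,f} {c,m} {j} {p}
  A12: {h} {o}
  A15: {b} {c}
  A23: {r}
  A34: {i} {l}
  A45: {j} {p}
C dims 18,9; δ0: rk 9, SNF 1^9
Ȟ^0: (18−9)−0=9 ⇒ Z^9
Ȟ^1: (9−0)−9=0 ⇒ 0
Ȟ^2: (0−0)−0=0 ⇒ 0


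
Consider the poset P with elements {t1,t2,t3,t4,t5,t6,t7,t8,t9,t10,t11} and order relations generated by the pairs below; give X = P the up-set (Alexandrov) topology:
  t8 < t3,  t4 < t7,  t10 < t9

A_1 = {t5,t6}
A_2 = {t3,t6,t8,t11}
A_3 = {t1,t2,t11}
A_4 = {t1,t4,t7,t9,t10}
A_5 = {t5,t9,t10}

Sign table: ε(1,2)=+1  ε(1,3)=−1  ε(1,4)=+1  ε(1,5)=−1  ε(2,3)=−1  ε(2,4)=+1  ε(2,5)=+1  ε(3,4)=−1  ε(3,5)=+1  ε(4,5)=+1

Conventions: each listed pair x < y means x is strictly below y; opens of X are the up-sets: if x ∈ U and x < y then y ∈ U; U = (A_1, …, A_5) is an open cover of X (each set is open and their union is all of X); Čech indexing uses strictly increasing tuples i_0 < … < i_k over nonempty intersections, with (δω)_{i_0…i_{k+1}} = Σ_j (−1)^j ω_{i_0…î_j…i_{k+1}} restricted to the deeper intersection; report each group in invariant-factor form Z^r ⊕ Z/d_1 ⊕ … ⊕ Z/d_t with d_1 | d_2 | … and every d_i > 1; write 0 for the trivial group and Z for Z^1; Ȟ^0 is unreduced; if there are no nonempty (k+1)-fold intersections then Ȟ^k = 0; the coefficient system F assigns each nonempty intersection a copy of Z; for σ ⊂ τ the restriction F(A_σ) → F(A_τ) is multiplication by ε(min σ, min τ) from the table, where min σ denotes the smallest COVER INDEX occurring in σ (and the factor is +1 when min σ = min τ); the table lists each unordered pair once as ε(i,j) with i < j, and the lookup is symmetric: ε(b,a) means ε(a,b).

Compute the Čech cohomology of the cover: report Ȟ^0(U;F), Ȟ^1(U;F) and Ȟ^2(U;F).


nerve of the cover:
  A12={t6} A15={t5} A23={t11} A34={t1} A45={t9,t10}
C dims 5,5; δ0: rk 5, SNF 1^4·2
Ȟ^0 = (5 − 5) − 0 = 0, so Ȟ^0 ≅ 0
Ȟ^1 = (5 − 0) − 5 = 0 plus torsion [2], so Ȟ^1 ≅ Z/2
Ȟ^2 = (0 − 0) − 0 = 0, so Ȟ^2 ≅ 0

Ȟ^0 = 0, Ȟ^1 = Z/2, Ȟ^2 = 0


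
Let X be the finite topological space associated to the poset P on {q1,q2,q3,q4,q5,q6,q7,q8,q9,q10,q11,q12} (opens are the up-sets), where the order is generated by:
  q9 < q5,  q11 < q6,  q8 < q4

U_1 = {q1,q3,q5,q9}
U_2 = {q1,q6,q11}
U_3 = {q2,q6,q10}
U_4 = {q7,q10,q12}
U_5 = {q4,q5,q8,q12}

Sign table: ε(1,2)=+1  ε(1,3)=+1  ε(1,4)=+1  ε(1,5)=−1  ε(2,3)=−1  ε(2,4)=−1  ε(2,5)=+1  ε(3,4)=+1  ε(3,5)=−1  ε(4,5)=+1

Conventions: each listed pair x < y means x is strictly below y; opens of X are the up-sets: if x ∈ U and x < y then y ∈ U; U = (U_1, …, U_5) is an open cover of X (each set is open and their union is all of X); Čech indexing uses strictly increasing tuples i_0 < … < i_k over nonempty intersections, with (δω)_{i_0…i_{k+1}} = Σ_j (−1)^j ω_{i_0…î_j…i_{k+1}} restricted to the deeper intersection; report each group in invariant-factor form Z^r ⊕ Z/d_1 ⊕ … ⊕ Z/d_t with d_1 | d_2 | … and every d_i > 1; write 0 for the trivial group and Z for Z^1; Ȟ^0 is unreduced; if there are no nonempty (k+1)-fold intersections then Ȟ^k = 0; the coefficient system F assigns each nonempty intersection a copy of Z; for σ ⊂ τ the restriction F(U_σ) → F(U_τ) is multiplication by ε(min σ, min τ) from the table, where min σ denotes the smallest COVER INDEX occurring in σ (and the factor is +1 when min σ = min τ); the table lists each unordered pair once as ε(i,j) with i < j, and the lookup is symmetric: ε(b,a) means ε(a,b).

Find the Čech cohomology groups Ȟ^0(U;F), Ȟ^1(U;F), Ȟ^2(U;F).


Ȟ^0 ≅ Z,  Ȟ^1 ≅ Z,  Ȟ^2 ≅ 0

nonempty overlaps:
  U12={q1} U15={q5} U23={q6} U34={q10} U45={q12}
C dims 5,5; δ0: rk 4, SNF 1^4
degree 0: 5−4−0 = 1 → Ȟ^0 ≅ Z
degree 1: 5−0−4 = 1 → Ȟ^1 ≅ Z
degree 2: 0−0−0 = 0 → Ȟ^2 ≅ 0


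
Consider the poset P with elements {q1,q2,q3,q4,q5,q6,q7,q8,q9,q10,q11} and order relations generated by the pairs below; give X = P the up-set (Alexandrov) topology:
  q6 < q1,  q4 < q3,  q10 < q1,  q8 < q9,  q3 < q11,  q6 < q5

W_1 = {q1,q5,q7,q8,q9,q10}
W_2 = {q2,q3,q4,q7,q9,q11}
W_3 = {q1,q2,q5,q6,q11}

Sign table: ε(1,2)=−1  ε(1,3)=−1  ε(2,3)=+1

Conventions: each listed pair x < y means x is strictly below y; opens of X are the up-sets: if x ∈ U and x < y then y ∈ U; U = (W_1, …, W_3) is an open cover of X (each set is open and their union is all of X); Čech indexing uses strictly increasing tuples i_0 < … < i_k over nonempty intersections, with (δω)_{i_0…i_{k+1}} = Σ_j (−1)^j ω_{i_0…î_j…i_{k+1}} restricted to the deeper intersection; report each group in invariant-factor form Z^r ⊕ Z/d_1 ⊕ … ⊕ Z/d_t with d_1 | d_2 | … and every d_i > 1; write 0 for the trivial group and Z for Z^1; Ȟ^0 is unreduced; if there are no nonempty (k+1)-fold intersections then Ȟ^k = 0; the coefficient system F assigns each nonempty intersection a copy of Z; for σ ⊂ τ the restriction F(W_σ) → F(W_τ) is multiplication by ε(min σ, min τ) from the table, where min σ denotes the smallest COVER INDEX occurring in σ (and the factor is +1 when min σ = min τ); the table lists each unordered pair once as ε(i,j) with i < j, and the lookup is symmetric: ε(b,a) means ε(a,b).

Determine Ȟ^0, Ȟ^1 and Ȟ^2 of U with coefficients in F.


cover nerve:
  W12={q7,q9} W13={q1,q5} W23={q2,q11}
C dims 3,3; δ0: rk 2, SNF 1^2
Ȟ^0: (3−2)−0=1 ⇒ Z
Ȟ^1: (3−0)−2=1 ⇒ Z
Ȟ^2: (0−0)−0=0 ⇒ 0

Ȟ^0 ≅ Z, Ȟ^1 ≅ Z and Ȟ^2 ≅ 0


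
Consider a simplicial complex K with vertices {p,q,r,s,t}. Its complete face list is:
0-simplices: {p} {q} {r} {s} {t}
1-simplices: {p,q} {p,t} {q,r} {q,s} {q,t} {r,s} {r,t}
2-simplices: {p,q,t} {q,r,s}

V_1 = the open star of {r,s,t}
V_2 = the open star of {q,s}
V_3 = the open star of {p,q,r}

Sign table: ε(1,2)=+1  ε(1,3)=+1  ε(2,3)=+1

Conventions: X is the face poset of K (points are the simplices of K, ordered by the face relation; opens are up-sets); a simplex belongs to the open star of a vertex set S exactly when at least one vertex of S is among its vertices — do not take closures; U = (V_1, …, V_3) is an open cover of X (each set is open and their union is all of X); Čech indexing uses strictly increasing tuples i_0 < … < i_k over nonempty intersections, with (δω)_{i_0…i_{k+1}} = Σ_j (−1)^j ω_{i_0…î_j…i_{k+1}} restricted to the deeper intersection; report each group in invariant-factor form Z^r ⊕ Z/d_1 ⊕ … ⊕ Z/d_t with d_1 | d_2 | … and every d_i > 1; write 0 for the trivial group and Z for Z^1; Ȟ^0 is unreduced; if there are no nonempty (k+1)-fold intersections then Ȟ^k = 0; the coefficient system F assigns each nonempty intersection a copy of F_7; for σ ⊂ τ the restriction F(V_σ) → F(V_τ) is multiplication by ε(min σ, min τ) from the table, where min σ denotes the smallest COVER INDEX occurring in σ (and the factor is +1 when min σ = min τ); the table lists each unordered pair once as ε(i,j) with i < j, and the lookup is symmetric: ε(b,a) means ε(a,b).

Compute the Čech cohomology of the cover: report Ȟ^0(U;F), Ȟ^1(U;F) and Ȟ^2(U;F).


nonempty overlaps:
  V1={{r},{s},{t},{p,t},{q,r},{q,s},{q,t},{r,s},{r,t},{p,q,t},{q,r,s}} V2={{q},{s},{p,q},{q,r},{q,s},{q,t},{r,s},{p,q,t},{q,r,s}} V3={{p},{q},{r},{p,q},{p,t},{q,r},{q,s},{q,t},{r,s},{r,t},{p,q,t},{q,r,s}}
  V12={{s},{q,r},{q,s},{q,t},{r,s},{p,q,t},{q,r,s}} V13={{r},{p,t},{q,r},{q,s},{q,t},{r,s},{r,t},{p,q,t},{q,r,s}} V23={{q},{p,q},{q,r},{q,s},{q,t},{r,s},{p,q,t},{q,r,s}}
  V123={{q,r},{q,s},{q,t},{r,s},{p,q,t},{q,r,s}}
C dims 3,3,1; δ0: rk_F7 2; δ1: rk_F7 1
degree 0: 3−2−0 = 1 → Ȟ^0 ≅ Z/7
degree 1: 3−1−2 = 0 → Ȟ^1 ≅ 0
degree 2: 1−0−1 = 0 → Ȟ^2 ≅ 0

Ȟ^0 ≅ Z/7, Ȟ^1 ≅ 0 and Ȟ^2 ≅ 0


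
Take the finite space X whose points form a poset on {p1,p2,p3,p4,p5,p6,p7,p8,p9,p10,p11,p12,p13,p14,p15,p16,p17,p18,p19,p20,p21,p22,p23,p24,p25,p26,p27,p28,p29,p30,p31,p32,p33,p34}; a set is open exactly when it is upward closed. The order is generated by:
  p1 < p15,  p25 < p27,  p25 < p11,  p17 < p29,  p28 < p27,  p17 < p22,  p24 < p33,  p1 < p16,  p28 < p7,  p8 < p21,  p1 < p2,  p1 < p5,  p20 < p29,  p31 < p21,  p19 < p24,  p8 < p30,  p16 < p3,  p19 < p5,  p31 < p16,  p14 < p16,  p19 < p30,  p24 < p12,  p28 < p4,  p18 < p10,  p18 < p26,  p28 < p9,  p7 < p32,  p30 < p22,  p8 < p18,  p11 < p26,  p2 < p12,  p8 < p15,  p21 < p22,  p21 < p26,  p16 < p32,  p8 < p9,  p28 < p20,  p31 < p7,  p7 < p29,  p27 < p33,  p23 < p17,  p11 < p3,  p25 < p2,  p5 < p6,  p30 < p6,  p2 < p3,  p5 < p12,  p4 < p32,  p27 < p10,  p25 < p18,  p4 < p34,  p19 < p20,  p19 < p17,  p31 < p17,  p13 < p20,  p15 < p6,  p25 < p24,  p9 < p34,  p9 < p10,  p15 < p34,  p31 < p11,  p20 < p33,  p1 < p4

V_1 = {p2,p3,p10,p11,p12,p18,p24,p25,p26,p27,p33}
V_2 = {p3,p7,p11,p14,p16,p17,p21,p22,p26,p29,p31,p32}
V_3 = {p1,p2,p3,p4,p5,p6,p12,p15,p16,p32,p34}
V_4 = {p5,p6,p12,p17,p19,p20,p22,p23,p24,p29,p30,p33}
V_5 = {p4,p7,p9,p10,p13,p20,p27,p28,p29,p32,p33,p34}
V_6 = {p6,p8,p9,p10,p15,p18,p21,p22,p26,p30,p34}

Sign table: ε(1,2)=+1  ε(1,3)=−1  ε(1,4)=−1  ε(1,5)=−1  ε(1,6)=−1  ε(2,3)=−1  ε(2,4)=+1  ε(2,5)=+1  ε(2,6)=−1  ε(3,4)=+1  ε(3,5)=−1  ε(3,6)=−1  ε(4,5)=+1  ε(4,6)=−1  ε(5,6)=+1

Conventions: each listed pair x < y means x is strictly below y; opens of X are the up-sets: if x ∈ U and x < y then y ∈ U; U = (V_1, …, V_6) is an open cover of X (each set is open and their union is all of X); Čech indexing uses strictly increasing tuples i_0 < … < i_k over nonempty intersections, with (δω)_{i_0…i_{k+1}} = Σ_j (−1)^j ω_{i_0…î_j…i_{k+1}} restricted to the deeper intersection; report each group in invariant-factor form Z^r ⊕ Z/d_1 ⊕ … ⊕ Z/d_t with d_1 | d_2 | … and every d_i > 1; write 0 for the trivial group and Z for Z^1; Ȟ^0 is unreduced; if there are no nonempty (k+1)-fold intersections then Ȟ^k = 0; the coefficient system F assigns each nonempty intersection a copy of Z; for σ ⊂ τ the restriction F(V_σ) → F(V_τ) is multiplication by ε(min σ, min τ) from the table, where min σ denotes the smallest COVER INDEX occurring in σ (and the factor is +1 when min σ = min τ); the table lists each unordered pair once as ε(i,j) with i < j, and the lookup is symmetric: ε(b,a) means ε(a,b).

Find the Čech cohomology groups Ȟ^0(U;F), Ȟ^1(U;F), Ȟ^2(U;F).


nerve simplices:
  V12={p3,p11,p26} V13={p2,p3,p12} V14={p12,p24,p33} V15={p10,p27,p33} V16={p10,p18,p26} V23={p3,p16,p32} V24={p17,p22,p29} V25={p7,p29,p32} V26={p21,p22,p26} V34={p5,p6,p12} V35={p4,p32,p34} V36={p6,p15,p34} V45={p20,p29,p33} V46={p6,p22,p30} V56={p9,p10,p34}
  V123={p3} V126={p26} V134={p12} V145={p33} V156={p10} V235={p32} V245={p29} V246={p22} V346={p6} V356={p34}
C dims 6,15,10; δ0: rk 6, SNF 1^5·2; δ1: rk 9, SNF 1^9
degree 0: 6−6−0 = 0 → Ȟ^0 ≅ 0
degree 1: 15−9−6 = 0 plus torsion [2] → Ȟ^1 ≅ Z/2
degree 2: 10−0−9 = 1 → Ȟ^2 ≅ Z

Ȟ^0 = 0,  Ȟ^1 = Z/2,  Ȟ^2 = Z


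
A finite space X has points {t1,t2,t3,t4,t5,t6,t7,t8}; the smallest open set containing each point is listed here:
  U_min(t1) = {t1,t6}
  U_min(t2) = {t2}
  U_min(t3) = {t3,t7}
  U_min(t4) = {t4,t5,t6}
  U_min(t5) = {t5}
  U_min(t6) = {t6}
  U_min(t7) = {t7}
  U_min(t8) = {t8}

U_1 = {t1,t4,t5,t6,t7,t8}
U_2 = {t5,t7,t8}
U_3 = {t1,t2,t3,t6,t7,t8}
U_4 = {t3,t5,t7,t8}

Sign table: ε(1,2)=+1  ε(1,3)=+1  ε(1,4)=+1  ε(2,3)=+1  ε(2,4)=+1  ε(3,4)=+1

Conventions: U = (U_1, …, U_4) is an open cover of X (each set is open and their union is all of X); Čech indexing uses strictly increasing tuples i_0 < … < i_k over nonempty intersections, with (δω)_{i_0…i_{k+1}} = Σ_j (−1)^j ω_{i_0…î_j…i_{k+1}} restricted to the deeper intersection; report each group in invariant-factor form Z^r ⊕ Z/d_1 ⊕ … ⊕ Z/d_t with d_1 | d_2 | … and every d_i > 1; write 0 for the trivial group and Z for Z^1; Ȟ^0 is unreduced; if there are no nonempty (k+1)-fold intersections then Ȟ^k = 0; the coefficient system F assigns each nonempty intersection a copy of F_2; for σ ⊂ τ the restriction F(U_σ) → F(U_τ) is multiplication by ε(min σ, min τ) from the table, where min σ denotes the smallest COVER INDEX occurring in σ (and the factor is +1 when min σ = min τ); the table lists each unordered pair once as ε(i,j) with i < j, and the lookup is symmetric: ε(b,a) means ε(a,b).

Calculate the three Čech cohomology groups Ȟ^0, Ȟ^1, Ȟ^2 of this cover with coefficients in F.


Ȟ^0(U;F) ≅ Z/2,  Ȟ^1(U;F) ≅ 0,  Ȟ^2(U;F) ≅ 0

intersection data:
  U12={t5,t7,t8} U13={t1,t6,t7,t8} U14={t5,t7,t8} U23={t7,t8} U24={t5,t7,t8} U34={t3,t7,t8}
  U123={t7,t8} U124={t5,t7,t8} U134={t7,t8} U234={t7,t8}
  U1234={t7,t8}
C dims 4,6,4,1; δ0: rk_F2 3; δ1: rk_F2 3; δ2: rk_F2 1
Ȟ^0 = (4 − 3) − 0 = 1, so Ȟ^0 ≅ Z/2
Ȟ^1 = (6 − 3) − 3 = 0, so Ȟ^1 ≅ 0
Ȟ^2 = (4 − 1) − 3 = 0, so Ȟ^2 ≅ 0


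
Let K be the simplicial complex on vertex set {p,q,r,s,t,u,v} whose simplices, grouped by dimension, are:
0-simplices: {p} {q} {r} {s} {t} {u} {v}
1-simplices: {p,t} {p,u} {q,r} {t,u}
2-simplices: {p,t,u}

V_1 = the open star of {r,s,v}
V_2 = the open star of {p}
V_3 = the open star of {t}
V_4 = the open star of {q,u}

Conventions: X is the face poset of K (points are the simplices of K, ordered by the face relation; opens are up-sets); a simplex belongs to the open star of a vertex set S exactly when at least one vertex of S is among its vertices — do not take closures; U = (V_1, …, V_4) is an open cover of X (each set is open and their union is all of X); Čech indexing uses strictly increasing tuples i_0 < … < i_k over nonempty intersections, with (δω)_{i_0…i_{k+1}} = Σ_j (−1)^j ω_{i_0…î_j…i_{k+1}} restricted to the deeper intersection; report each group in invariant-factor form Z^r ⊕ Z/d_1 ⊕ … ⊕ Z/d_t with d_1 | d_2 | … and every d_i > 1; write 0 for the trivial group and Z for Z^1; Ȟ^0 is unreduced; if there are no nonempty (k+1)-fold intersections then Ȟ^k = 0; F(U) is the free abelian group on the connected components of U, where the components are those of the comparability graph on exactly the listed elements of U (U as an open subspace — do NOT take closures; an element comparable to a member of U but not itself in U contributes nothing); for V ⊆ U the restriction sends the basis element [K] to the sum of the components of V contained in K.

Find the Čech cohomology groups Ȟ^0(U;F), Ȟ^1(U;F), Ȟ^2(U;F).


nerve of the cover:
  V1={{r},{s},{v},{q,r}} V2={{p},{p,t},{p,u},{p,t,u}} V3={{t},{p,t},{t,u},{p,t,u}} V4={{q},{u},{p,u},{q,r},{t,u},{p,t,u}}
  V14={{q,r}} V23={{p,t},{p,t,u}} V24={{p,u},{p,t,u}} V34={{t,u},{p,t,u}}
  V234={{p,t,u}}
components per intersection:
  V1: {{r},{q,r}} {{s}} {{v}}
  V2: {{p},{p,t},{p,u},{p,t,u}}
  V3: {{t},{p,t},{t,u},{p,t,u}}
  V4: {{q},{q,r}} {{u},{p,u},{t,u},{p,t,u}}
  V14: {{q,r}}
  V23: {{p,t},{p,t,u}}
  V24: {{p,u},{p,t,u}}
  V34: {{t,u},{p,t,u}}
  V234: {{p,t,u}}
C dims 7,4,1; δ0: rk 3, SNF 1^3; δ1: rk 1, SNF 1^1
Ȟ^0 = (7 − 3) − 0 = 4, so Ȟ^0 ≅ Z^4
Ȟ^1 = (4 − 1) − 3 = 0, so Ȟ^1 ≅ 0
Ȟ^2 = (1 − 0) − 1 = 0, so Ȟ^2 ≅ 0

Ȟ^0 ≅ Z^4, Ȟ^1 ≅ 0 and Ȟ^2 ≅ 0


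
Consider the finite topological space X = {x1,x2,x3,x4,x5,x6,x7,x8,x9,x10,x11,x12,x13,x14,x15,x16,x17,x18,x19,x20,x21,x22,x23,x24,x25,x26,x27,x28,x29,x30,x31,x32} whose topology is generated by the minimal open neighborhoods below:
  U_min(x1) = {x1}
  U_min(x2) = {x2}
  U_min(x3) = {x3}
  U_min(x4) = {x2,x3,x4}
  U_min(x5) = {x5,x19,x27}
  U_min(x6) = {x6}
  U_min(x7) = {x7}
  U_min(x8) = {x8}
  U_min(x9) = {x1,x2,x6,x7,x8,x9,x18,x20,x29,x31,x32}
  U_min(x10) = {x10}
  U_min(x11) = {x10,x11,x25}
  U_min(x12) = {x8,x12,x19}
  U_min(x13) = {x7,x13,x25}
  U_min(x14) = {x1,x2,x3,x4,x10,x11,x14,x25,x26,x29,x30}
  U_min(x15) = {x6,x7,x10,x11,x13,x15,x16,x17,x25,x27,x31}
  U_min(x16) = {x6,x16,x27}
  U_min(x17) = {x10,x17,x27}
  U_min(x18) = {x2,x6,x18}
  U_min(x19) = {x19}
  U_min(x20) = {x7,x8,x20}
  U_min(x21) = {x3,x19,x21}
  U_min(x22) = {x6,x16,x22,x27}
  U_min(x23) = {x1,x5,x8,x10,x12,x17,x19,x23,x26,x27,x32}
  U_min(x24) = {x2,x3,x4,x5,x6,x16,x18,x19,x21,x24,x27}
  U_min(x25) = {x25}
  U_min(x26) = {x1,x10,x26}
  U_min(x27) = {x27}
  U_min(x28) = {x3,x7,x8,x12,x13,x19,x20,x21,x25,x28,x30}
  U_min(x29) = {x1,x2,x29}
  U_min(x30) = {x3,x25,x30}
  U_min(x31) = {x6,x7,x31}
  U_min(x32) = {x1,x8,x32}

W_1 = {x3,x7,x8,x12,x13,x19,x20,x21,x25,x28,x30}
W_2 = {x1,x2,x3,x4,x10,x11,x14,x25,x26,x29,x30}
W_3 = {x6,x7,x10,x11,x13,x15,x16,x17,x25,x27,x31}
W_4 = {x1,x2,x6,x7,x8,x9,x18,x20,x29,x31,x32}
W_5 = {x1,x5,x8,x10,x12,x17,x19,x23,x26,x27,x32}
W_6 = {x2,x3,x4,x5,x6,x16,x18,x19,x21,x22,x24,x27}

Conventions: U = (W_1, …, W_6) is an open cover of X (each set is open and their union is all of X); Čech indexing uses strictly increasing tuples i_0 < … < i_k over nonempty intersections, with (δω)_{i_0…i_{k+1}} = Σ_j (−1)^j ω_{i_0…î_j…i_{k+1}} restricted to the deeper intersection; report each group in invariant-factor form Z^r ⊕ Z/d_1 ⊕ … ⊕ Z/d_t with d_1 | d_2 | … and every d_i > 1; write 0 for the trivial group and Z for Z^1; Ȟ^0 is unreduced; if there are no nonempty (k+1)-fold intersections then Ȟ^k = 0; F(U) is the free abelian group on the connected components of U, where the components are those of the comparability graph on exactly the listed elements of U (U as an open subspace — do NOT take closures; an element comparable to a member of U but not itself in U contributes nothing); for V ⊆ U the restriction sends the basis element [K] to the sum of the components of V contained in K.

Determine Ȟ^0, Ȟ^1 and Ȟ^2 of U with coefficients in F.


nerve simplices:
  W12={x3,x25,x30} W13={x7,x13,x25} W14={x7,x8,x20} W15={x8,x12,x19} W16={x3,x19,x21} W23={x10,x11,x25} W24={x1,x2,x29} W25={x1,x10,x26} W26={x2,x3,x4} W34={x6,x7,x31} W35={x10,x17,x27} W36={x6,x16,x27} W45={x1,x8,x32} W46={x2,x6,x18} W56={x5,x19,x27}
  W123={x25} W126={x3} W134={x7} W145={x8} W156={x19} W235={x10} W245={x1} W246={x2} W346={x6} W356={x27}
components per intersection:
  W1: {x3,x7,x8,x12,x13,x19,x20,x21,x25,x28,x30}
  W2: {x1,x2,x3,x4,x10,x11,x14,x25,x26,x29,x30}
  W3: {x6,x7,x10,x11,x13,x15,x16,x17,x25,x27,x31}
  W4: {x1,x2,x6,x7,x8,x9,x18,x20,x29,x31,x32}
  W5: {x1,x5,x8,x10,x12,x17,x19,x23,x26,x27,x32}
  W6: {x2,x3,x4,x5,x6,x16,x18,x19,x21,x22,x24,x27}
  W12: {x3,x25,x30}
  W13: {x7,x13,x25}
  W14: {x7,x8,x20}
  W15: {x8,x12,x19}
  W16: {x3,x19,x21}
  W23: {x10,x11,x25}
  W24: {x1,x2,x29}
  W25: {x1,x10,x26}
  W26: {x2,x3,x4}
  W34: {x6,x7,x31}
  W35: {x10,x17,x27}
  W36: {x6,x16,x27}
  W45: {x1,x8,x32}
  W46: {x2,x6,x18}
  W56: {x5,x19,x27}
  W123: {x25}
  W126: {x3}
  W134: {x7}
  W145: {x8}
  W156: {x19}
  W235: {x10}
  W245: {x1}
  W246: {x2}
  W346: {x6}
  W356: {x27}
C dims 6,15,10; δ0: rk 5, SNF 1^5; δ1: rk 10, SNF 1^9·2
degree 0: 6−5−0 = 1 → Ȟ^0 ≅ Z
degree 1: 15−10−5 = 0 → Ȟ^1 ≅ 0
degree 2: 10−0−10 = 0 plus torsion [2] → Ȟ^2 ≅ Z/2

Ȟ^0(U;F) ≅ Z, Ȟ^1(U;F) ≅ 0, Ȟ^2(U;F) ≅ Z/2


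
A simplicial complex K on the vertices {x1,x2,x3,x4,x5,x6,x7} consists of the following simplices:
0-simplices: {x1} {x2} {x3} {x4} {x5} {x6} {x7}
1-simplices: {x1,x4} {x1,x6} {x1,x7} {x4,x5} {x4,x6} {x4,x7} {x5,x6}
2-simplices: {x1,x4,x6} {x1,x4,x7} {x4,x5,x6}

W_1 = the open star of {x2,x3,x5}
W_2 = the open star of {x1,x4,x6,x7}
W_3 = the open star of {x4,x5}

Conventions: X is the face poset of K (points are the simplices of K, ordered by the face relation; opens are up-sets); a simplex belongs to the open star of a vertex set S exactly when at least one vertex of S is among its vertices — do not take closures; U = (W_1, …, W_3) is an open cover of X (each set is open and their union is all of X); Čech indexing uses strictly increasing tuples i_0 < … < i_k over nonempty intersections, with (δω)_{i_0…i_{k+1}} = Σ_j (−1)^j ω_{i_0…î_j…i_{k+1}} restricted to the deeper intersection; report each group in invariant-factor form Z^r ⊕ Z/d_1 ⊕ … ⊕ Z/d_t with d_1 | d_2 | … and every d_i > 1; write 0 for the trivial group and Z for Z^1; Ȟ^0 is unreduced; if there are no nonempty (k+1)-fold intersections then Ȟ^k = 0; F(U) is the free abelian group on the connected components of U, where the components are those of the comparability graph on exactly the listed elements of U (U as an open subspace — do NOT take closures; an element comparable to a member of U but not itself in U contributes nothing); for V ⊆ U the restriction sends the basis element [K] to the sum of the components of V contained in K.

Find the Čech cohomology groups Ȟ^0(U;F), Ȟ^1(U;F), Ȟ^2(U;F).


Ȟ^0(U;F) ≅ Z^3, Ȟ^1(U;F) ≅ 0, Ȟ^2(U;F) ≅ 0

intersection data:
  W1={{x2},{x3},{x5},{x4,x5},{x5,x6},{x4,x5,x6}} W2={{x1},{x4},{x6},{x7},{x1,x4},{x1,x6},{x1,x7},{x4,x5},{x4,x6},{x4,x7},{x5,x6},{x1,x4,x6},{x1,x4,x7},{x4,x5,x6}} W3={{x4},{x5},{x1,x4},{x4,x5},{x4,x6},{x4,x7},{x5,x6},{x1,x4,x6},{x1,x4,x7},{x4,x5,x6}}
  W12={{x4,x5},{x5,x6},{x4,x5,x6}} W13={{x5},{x4,x5},{x5,x6},{x4,x5,x6}} W23={{x4},{x1,x4},{x4,x5},{x4,x6},{x4,x7},{x5,x6},{x1,x4,x6},{x1,x4,x7},{x4,x5,x6}}
  W123={{x4,x5},{x5,x6},{x4,x5,x6}}
components per intersection:
  W1: {{x2}} {{x3}} {{x5},{x4,x5},{x5,x6},{x4,x5,x6}}
  W2: {{x1},{x4},{x6},{x7},{x1,x4},{x1,x6},{x1,x7},{x4,x5},{x4,x6},{x4,x7},{x5,x6},{x1,x4,x6},{x1,x4,x7},{x4,x5,x6}}
  W3: {{x4},{x5},{x1,x4},{x4,x5},{x4,x6},{x4,x7},{x5,x6},{x1,x4,x6},{x1,x4,x7},{x4,x5,x6}}
  W12: {{x4,x5},{x5,x6},{x4,x5,x6}}
  W13: {{x5},{x4,x5},{x5,x6},{x4,x5,x6}}
  W23: {{x4},{x1,x4},{x4,x5},{x4,x6},{x4,x7},{x5,x6},{x1,x4,x6},{x1,x4,x7},{x4,x5,x6}}
  W123: {{x4,x5},{x5,x6},{x4,x5,x6}}
C dims 5,3,1; δ0: rk 2, SNF 1^2; δ1: rk 1, SNF 1^1
Ȟ^0 = (5 − 2) − 0 = 3, so Ȟ^0 ≅ Z^3
Ȟ^1 = (3 − 1) − 2 = 0, so Ȟ^1 ≅ 0
Ȟ^2 = (1 − 0) − 1 = 0, so Ȟ^2 ≅ 0


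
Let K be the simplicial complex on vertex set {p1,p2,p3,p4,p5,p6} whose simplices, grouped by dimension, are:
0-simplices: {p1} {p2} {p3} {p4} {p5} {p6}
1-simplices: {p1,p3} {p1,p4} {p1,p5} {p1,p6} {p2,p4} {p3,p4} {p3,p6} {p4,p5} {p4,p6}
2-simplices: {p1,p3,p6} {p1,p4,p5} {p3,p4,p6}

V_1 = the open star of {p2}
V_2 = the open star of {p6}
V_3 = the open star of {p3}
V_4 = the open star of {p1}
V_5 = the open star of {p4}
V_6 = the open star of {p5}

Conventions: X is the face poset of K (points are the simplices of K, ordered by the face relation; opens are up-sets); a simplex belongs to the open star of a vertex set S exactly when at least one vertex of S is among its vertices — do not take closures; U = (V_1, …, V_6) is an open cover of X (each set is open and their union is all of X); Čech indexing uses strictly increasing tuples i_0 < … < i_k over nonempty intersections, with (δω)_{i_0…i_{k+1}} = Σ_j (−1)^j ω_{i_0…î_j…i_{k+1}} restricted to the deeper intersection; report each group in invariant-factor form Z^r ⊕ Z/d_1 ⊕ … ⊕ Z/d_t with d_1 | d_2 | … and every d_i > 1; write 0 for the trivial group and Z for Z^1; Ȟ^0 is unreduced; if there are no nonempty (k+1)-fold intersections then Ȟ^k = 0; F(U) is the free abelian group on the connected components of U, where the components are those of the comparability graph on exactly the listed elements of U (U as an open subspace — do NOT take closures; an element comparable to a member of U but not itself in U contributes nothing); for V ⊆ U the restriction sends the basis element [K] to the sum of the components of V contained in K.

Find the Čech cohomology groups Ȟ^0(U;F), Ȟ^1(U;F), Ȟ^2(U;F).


Ȟ^0 ≅ Z; Ȟ^1 ≅ Z; Ȟ^2 ≅ 0

nonempty overlaps:
  V1={{p2},{p2,p4}} V2={{p6},{p1,p6},{p3,p6},{p4,p6},{p1,p3,p6},{p3,p4,p6}} V3={{p3},{p1,p3},{p3,p4},{p3,p6},{p1,p3,p6},{p3,p4,p6}} V4={{p1},{p1,p3},{p1,p4},{p1,p5},{p1,p6},{p1,p3,p6},{p1,p4,p5}} V5={{p4},{p1,p4},{p2,p4},{p3,p4},{p4,p5},{p4,p6},{p1,p4,p5},{p3,p4,p6}} V6={{p5},{p1,p5},{p4,p5},{p1,p4,p5}}
  V15={{p2,p4}} V23={{p3,p6},{p1,p3,p6},{p3,p4,p6}} V24={{p1,p6},{p1,p3,p6}} V25={{p4,p6},{p3,p4,p6}} V34={{p1,p3},{p1,p3,p6}} V35={{p3,p4},{p3,p4,p6}} V45={{p1,p4},{p1,p4,p5}} V46={{p1,p5},{p1,p4,p5}} V56={{p4,p5},{p1,p4,p5}}
  V234={{p1,p3,p6}} V235={{p3,p4,p6}} V456={{p1,p4,p5}}
components per intersection:
  V1: {{p2},{p2,p4}}
  V2: {{p6},{p1,p6},{p3,p6},{p4,p6},{p1,p3,p6},{p3,p4,p6}}
  V3: {{p3},{p1,p3},{p3,p4},{p3,p6},{p1,p3,p6},{p3,p4,p6}}
  V4: {{p1},{p1,p3},{p1,p4},{p1,p5},{p1,p6},{p1,p3,p6},{p1,p4,p5}}
  V5: {{p4},{p1,p4},{p2,p4},{p3,p4},{p4,p5},{p4,p6},{p1,p4,p5},{p3,p4,p6}}
  V6: {{p5},{p1,p5},{p4,p5},{p1,p4,p5}}
  V15: {{p2,p4}}
  V23: {{p3,p6},{p1,p3,p6},{p3,p4,p6}}
  V24: {{p1,p6},{p1,p3,p6}}
  V25: {{p4,p6},{p3,p4,p6}}
  V34: {{p1,p3},{p1,p3,p6}}
  V35: {{p3,p4},{p3,p4,p6}}
  V45: {{p1,p4},{p1,p4,p5}}
  V46: {{p1,p5},{p1,p4,p5}}
  V56: {{p4,p5},{p1,p4,p5}}
  V234: {{p1,p3,p6}}
  V235: {{p3,p4,p6}}
  V456: {{p1,p4,p5}}
C dims 6,9,3; δ0: rk 5, SNF 1^5; δ1: rk 3, SNF 1^3
degree 0: 6−5−0 = 1 → Ȟ^0 ≅ Z
degree 1: 9−3−5 = 1 → Ȟ^1 ≅ Z
degree 2: 3−0−3 = 0 → Ȟ^2 ≅ 0
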